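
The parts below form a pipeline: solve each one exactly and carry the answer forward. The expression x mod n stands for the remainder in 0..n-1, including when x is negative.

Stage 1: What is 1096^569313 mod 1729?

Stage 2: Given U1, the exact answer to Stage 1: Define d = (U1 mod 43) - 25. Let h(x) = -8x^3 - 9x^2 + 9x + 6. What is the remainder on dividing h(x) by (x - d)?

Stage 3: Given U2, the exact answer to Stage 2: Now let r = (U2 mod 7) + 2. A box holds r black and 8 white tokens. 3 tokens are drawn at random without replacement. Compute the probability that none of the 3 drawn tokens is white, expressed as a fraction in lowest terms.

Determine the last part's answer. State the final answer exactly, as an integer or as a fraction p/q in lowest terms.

5/143

Stage 1: squarings mod 1729: 1096^1=1096, 1096^2=1290, 1096^4=802, 1096^8=16, 1096^16=256, 1096^32=1563, 1096^64=1621, 1096^128=1290, 1096^256=802, 1096^512=16, 1096^1024=256, 1096^2048=1563, 1096^4096=1621, 1096^8192=1290, 1096^16384=802, 1096^32768=16, 1096^65536=256, 1096^131072=1563, 1096^262144=1621, 1096^524288=1290; 1096^569313 = 1096^1 * 1096^32 * 1096^64 * 1096^128 * 1096^256 * 1096^512 * 1096^1024 * 1096^2048 * 1096^8192 * 1096^32768 * 1096^524288 = 246 (mod 1729); answer 246
Stage 2: U1 = 246; d = 6; remainder = value at the root: -8*(6)^3 - 9*(6)^2 + 9*(6)^1 + 6 = (-1728) + (-324) + (54) + (6) = -1992; answer -1992
Stage 3: U2 = -1992; r = 5; total draws C(13,3) = 286; favorable C(5,3) = 10; P = 5/143; answer 5/143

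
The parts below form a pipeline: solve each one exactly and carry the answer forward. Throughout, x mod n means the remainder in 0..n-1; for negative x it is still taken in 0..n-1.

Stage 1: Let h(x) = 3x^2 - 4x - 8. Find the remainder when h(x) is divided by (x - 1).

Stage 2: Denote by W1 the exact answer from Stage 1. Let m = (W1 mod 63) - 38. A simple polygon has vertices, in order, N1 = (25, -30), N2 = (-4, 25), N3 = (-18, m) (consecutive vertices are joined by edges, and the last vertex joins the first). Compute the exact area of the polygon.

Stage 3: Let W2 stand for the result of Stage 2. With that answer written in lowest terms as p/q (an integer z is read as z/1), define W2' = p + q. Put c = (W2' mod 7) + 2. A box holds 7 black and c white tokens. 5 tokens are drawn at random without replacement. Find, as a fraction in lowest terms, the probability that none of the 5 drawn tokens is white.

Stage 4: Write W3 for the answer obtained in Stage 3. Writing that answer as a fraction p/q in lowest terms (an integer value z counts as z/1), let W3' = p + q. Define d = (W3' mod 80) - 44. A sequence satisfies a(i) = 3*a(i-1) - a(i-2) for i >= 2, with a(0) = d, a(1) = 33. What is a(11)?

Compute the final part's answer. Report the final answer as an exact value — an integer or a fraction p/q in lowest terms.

Stage 1: remainder = value at the root: 3*(1)^2 - 4*(1)^1 - 8 = (3) + (-4) + (-8) = -9; answer -9
Stage 2: W1 = -9; m = 16; cross terms: (25*25 - -4*-30)=505, (-4*16 - -18*25)=386, (-18*-30 - 25*16)=140; twice the area = |1031| = 1031; area = 1031/2; answer 1031/2
Stage 3: W2 = 1031/2; threaded value p + q = 1033; c = 6; total draws C(13,5) = 1287; favorable C(7,5) = 21; P = 7/429; answer 7/429
Stage 4: W3 = 7/429; threaded value p + q = 436; d = -8; a(2) = 3*(33) - 1*(-8) = 107; iterating: a(2)=107, a(3)=288, a(4)=757, a(5)=1983, a(6)=5192, a(7)=13593, a(8)=35587, a(9)=93168, a(10)=243917, a(11)=638583; answer 638583

638583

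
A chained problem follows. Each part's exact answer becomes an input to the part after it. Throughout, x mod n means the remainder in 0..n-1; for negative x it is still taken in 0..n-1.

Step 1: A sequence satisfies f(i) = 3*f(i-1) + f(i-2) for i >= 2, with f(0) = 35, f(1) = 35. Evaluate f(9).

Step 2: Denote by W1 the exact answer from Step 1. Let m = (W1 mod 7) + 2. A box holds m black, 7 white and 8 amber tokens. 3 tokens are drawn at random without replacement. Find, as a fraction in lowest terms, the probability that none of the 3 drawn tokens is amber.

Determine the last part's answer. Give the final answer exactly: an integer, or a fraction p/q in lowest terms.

Step 1: f(2) = 3*(35) + 1*(35) = 140; iterating: f(2)=140, f(3)=455, f(4)=1505, f(5)=4970, f(6)=16415, f(7)=54215, f(8)=179060, f(9)=591395; answer 591395
Step 2: W1 = 591395; m = 2; total draws C(17,3) = 680; favorable C(9,3) = 84; P = 21/170; answer 21/170

21/170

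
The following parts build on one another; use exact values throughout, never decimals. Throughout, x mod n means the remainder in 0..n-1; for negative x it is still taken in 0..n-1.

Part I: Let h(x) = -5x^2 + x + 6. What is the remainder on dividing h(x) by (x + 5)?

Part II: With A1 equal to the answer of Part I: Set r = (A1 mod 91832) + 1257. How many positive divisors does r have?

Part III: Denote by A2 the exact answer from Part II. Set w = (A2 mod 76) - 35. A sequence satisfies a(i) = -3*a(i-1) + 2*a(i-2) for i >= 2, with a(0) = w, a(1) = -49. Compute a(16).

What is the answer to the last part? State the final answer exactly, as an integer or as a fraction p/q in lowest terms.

Part I: remainder = value at the root: -5*(-5)^2 + 1*(-5)^1 + 6 = (-125) + (-5) + (6) = -124; answer -124
Part II: A1 = -124; r = 92965; 92965 = 5 * 18593; number of divisors = (1+1) * (1+1) = 4; answer 4
Part III: A2 = 4; w = -31; a(2) = -3*(-49) + 2*(-31) = 85; iterating: a(2)=85, a(3)=-353, a(4)=1229, a(5)=-4393, a(6)=15637, a(7)=-55697, a(8)=198365, a(9)=-706489, a(10)=2516197, a(11)=-8961569, a(12)=31917101, a(13)=-113674441, a(14)=404857525, a(15)=-1441921457, a(16)=5135479421; answer 5135479421

5135479421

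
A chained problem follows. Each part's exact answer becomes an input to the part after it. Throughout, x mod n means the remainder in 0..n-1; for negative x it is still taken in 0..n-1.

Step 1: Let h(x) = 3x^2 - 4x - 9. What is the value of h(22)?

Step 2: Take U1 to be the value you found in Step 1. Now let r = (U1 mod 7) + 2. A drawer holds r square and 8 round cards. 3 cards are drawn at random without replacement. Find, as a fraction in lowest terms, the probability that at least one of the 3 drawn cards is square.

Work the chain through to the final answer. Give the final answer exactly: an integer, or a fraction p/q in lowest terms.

11/13

Step 1: 3*(22)^2 - 4*(22)^1 - 9 = (1452) + (-88) + (-9) = 1355; answer 1355
Step 2: U1 = 1355; r = 6; total draws C(14,3) = 364; complement C(8,3) = 56; favorable 364 - 56 = 308; P = 11/13; answer 11/13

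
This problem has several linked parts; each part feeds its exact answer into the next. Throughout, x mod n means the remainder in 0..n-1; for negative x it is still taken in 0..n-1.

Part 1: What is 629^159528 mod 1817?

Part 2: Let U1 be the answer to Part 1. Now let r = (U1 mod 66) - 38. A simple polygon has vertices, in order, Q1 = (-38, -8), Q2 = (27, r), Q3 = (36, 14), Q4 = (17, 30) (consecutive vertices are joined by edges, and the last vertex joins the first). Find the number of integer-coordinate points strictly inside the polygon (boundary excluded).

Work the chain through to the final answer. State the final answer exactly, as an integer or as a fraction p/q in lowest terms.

738

Part 1: squarings mod 1817: 629^1=629, 629^2=1352, 629^4=2, 629^8=4, 629^16=16, 629^32=256, 629^64=124, 629^128=840, 629^256=604, 629^512=1416, 629^1024=905, 629^2048=1375, 629^4096=945, 629^8192=878, 629^16384=476, 629^32768=1268, 629^65536=1596, 629^131072=1599; 629^159528 = 629^8 * 629^32 * 629^256 * 629^512 * 629^1024 * 629^2048 * 629^8192 * 629^16384 * 629^131072 = 381 (mod 1817); answer 381
Part 2: U1 = 381; r = 13; cross terms: (-38*13 - 27*-8)=-278, (27*14 - 36*13)=-90, (36*30 - 17*14)=842, (17*-8 - -38*30)=1004; twice the area = |1478| = 1478; area = 739; boundary points = 1 + 1 + 1 + 1 = 4; strictly interior points = area - boundary/2 + 1 = 738; answer 738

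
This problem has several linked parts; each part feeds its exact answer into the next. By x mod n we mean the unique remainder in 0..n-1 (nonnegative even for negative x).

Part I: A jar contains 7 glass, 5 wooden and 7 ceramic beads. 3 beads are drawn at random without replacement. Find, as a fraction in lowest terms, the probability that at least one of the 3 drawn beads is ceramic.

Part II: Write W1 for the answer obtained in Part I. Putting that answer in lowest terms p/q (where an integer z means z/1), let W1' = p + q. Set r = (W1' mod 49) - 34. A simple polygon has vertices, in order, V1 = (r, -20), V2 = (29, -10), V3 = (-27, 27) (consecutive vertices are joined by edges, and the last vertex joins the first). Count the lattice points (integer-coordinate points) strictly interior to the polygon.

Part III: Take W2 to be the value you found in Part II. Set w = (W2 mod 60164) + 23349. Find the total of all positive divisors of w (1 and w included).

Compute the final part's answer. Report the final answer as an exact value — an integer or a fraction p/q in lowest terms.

Part I: total draws C(19,3) = 969; complement C(12,3) = 220; favorable 969 - 220 = 749; P = 749/969; answer 749/969
Part II: W1 = 749/969; threaded value p + q = 1718; r = -31; cross terms: (-31*-10 - 29*-20)=890, (29*27 - -27*-10)=513, (-27*-20 - -31*27)=1377; twice the area = |2780| = 2780; area = 1390; boundary points = 10 + 1 + 1 = 12; strictly interior points = area - boundary/2 + 1 = 1385; answer 1385
Part III: W2 = 1385; w = 24734; 24734 = 2 * 83 * 149; sigma = (1 + 2) * (1 + 83) * (1 + 149) = 3 * 84 * 150 = 37800; answer 37800

37800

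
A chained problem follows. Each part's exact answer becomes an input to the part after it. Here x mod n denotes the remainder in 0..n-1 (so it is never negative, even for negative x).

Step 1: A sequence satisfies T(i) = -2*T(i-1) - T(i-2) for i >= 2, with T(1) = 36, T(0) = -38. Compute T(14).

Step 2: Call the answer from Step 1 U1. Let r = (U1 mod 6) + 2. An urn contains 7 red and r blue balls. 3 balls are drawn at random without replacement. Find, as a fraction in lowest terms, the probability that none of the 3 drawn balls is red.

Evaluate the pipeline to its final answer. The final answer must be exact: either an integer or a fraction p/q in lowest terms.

4/165

Step 1: T(2) = -2*(36) - 1*(-38) = -34; iterating: T(2)=-34, T(3)=32, T(4)=-30, T(5)=28, T(6)=-26, T(7)=24, T(8)=-22, T(9)=20, T(10)=-18, T(11)=16, T(12)=-14, T(13)=12, T(14)=-10; answer -10
Step 2: U1 = -10; r = 4; total draws C(11,3) = 165; favorable C(4,3) = 4; P = 4/165; answer 4/165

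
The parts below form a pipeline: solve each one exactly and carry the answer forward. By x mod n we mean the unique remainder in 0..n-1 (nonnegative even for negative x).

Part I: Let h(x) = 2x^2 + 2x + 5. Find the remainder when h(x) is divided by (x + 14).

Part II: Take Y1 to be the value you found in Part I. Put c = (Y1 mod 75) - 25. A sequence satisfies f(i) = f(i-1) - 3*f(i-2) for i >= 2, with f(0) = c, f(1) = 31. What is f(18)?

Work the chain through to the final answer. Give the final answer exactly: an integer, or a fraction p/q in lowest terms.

Part I: remainder = value at the root: 2*(-14)^2 + 2*(-14)^1 + 5 = (392) + (-28) + (5) = 369; answer 369
Part II: Y1 = 369; c = 44; f(2) = 1*(31) - 3*(44) = -101; iterating: f(2)=-101, f(3)=-194, f(4)=109, f(5)=691, f(6)=364, f(7)=-1709, f(8)=-2801, f(9)=2326, f(10)=10729, f(11)=3751, f(12)=-28436, f(13)=-39689, f(14)=45619, f(15)=164686, f(16)=27829, f(17)=-466229, f(18)=-549716; answer -549716

-549716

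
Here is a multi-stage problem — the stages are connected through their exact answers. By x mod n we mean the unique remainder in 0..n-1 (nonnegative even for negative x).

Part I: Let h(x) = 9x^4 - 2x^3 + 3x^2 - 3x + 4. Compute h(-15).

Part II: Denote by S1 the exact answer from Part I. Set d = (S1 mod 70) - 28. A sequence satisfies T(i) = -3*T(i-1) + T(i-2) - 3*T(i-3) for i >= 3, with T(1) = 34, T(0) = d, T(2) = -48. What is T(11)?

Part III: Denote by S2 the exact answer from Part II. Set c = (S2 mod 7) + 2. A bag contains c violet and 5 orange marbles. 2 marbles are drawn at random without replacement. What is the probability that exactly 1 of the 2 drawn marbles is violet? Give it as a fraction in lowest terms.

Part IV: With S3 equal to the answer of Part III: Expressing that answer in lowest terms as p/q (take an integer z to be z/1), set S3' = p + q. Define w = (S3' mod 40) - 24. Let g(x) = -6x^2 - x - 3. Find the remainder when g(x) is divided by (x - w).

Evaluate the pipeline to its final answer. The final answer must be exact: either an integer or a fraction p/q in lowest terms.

Part I: 9*(-15)^4 - 2*(-15)^3 + 3*(-15)^2 - 3*(-15)^1 + 4 = (455625) + (6750) + (675) + (45) + (4) = 463099; answer 463099
Part II: S1 = 463099; d = 21; T(3) = -3*(-48) + 1*(34) - 3*(21) = 115; iterating: T(3)=115, T(4)=-495, T(5)=1744, T(6)=-6072, T(7)=21445, T(8)=-75639, T(9)=266578, T(10)=-939708, T(11)=3312619; answer 3312619
Part III: S2 = 3312619; c = 4; total draws C(9,2) = 36; favorable C(4,1)*C(5,1) = 20; P = 5/9; answer 5/9
Part IV: S3 = 5/9; threaded value p + q = 14; w = -10; remainder = value at the root: -6*(-10)^2 - 1*(-10)^1 - 3 = (-600) + (10) + (-3) = -593; answer -593

-593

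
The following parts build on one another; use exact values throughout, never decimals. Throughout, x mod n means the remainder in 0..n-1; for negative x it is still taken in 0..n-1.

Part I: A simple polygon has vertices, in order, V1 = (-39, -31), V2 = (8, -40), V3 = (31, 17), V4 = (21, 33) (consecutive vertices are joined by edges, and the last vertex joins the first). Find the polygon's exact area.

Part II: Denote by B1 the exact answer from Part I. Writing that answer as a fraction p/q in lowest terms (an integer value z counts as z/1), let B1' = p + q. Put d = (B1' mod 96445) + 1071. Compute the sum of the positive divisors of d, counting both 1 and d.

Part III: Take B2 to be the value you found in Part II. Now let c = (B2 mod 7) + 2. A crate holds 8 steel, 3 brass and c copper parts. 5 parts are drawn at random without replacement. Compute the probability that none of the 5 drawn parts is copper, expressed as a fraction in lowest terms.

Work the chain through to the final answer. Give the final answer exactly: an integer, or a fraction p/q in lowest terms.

Part I: cross terms: (-39*-40 - 8*-31)=1808, (8*17 - 31*-40)=1376, (31*33 - 21*17)=666, (21*-31 - -39*33)=636; twice the area = |4486| = 4486; area = 2243; answer 2243
Part II: B1 = 2243; threaded value p + q = 2244; d = 3315; 3315 = 3 * 5 * 13 * 17; sigma = (1 + 3) * (1 + 5) * (1 + 13) * (1 + 17) = 4 * 6 * 14 * 18 = 6048; answer 6048
Part III: B2 = 6048; c = 2; total draws C(13,5) = 1287; favorable C(11,5) = 462; P = 14/39; answer 14/39

14/39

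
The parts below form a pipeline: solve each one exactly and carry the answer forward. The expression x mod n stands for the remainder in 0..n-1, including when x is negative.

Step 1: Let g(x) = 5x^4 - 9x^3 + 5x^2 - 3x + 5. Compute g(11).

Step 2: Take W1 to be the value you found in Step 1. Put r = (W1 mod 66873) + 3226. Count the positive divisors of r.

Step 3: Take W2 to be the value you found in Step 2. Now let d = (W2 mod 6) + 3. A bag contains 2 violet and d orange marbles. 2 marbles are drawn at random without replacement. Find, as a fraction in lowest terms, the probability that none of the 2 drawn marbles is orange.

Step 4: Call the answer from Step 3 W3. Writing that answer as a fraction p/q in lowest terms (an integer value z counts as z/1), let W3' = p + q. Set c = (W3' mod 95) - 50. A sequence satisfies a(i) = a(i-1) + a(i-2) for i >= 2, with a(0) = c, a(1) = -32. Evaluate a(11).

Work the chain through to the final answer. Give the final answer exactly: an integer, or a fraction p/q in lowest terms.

-4388

Step 1: 5*(11)^4 - 9*(11)^3 + 5*(11)^2 - 3*(11)^1 + 5 = (73205) + (-11979) + (605) + (-33) + (5) = 61803; answer 61803
Step 2: W1 = 61803; r = 65029; 65029 is prime, so its only divisors are 1 and 65029; count = 2; answer 2
Step 3: W2 = 2; d = 5; total draws C(7,2) = 21; favorable C(2,2) = 1; P = 1/21; answer 1/21
Step 4: W3 = 1/21; threaded value p + q = 22; c = -28; a(2) = 1*(-32) + 1*(-28) = -60; iterating: a(2)=-60, a(3)=-92, a(4)=-152, a(5)=-244, a(6)=-396, a(7)=-640, a(8)=-1036, a(9)=-1676, a(10)=-2712, a(11)=-4388; answer -4388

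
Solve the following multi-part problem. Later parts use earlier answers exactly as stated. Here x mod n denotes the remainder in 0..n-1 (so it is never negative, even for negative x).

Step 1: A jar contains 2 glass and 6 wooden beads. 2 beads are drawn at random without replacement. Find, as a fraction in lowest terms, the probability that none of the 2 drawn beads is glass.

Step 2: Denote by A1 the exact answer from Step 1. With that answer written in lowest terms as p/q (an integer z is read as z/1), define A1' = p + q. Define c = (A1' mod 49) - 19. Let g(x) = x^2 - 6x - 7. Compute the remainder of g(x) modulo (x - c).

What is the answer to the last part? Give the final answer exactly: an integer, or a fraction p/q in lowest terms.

425

Step 1: total draws C(8,2) = 28; favorable C(6,2) = 15; P = 15/28; answer 15/28
Step 2: A1 = 15/28; threaded value p + q = 43; c = 24; remainder = value at the root: 1*(24)^2 - 6*(24)^1 - 7 = (576) + (-144) + (-7) = 425; answer 425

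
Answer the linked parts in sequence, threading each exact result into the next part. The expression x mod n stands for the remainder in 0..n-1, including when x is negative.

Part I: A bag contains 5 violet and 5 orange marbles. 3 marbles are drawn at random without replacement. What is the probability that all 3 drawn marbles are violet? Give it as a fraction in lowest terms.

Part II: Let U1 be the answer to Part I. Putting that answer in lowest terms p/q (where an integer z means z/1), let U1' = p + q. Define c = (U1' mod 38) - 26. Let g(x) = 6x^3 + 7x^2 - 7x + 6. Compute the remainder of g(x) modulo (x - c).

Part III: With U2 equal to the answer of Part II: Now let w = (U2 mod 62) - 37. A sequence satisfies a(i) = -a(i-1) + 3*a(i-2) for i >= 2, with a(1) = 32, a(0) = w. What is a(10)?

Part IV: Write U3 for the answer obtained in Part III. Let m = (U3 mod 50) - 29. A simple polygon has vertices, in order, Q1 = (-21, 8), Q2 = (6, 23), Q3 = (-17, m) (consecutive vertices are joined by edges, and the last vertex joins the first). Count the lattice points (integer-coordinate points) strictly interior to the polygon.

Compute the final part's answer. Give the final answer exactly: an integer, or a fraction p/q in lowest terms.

231

Part I: total draws C(10,3) = 120; favorable C(5,3) = 10; P = 1/12; answer 1/12
Part II: U1 = 1/12; threaded value p + q = 13; c = -13; remainder = value at the root: 6*(-13)^3 + 7*(-13)^2 - 7*(-13)^1 + 6 = (-13182) + (1183) + (91) + (6) = -11902; answer -11902
Part III: U2 = -11902; w = -35; a(2) = -1*(32) + 3*(-35) = -137; iterating: a(2)=-137, a(3)=233, a(4)=-644, a(5)=1343, a(6)=-3275, a(7)=7304, a(8)=-17129, a(9)=39041, a(10)=-90428; answer -90428
Part IV: U3 = -90428; m = -7; cross terms: (-21*23 - 6*8)=-531, (6*-7 - -17*23)=349, (-17*8 - -21*-7)=-283; twice the area = |-465| = 465; area = 465/2; boundary points = 3 + 1 + 1 = 5; strictly interior points = area - boundary/2 + 1 = 231; answer 231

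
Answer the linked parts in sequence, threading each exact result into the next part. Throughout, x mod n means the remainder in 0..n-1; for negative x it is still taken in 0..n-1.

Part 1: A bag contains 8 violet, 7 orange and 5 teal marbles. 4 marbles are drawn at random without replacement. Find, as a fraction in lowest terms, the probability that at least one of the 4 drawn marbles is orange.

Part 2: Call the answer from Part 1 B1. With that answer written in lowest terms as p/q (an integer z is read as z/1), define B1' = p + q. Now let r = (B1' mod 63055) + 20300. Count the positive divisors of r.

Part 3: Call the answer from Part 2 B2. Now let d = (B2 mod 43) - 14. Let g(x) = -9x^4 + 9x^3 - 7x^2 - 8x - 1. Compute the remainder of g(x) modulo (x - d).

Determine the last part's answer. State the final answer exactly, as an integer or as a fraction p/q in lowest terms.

-229

Part 1: total draws C(20,4) = 4845; complement C(13,4) = 715; favorable 4845 - 715 = 4130; P = 826/969; answer 826/969
Part 2: B1 = 826/969; threaded value p + q = 1795; r = 22095; 22095 = 3^2 * 5 * 491; number of divisors = (2+1) * (1+1) * (1+1) = 12; answer 12
Part 3: B2 = 12; d = -2; remainder = value at the root: -9*(-2)^4 + 9*(-2)^3 - 7*(-2)^2 - 8*(-2)^1 - 1 = (-144) + (-72) + (-28) + (16) + (-1) = -229; answer -229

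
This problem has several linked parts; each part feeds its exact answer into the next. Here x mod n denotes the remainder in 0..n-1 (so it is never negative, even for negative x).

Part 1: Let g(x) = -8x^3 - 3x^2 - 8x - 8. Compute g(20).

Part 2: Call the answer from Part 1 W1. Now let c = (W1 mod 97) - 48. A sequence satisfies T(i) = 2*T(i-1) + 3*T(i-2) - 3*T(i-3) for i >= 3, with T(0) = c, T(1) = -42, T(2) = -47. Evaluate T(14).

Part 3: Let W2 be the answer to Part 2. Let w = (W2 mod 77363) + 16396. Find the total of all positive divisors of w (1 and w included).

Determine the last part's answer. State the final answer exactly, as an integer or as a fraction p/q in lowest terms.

Part 1: -8*(20)^3 - 3*(20)^2 - 8*(20)^1 - 8 = (-64000) + (-1200) + (-160) + (-8) = -65368; answer -65368
Part 2: W1 = -65368; c = -38; T(3) = 2*(-47) + 3*(-42) - 3*(-38) = -106; iterating: T(3)=-106, T(4)=-227, T(5)=-631, T(6)=-1625, T(7)=-4462, T(8)=-11906, T(9)=-32323, T(10)=-86978, T(11)=-235207, T(12)=-634379, T(13)=-1713445, T(14)=-4624406; answer -4624406
Part 3: W2 = -4624406; w = 33770; 33770 = 2 * 5 * 11 * 307; sigma = (1 + 2) * (1 + 5) * (1 + 11) * (1 + 307) = 3 * 6 * 12 * 308 = 66528; answer 66528

66528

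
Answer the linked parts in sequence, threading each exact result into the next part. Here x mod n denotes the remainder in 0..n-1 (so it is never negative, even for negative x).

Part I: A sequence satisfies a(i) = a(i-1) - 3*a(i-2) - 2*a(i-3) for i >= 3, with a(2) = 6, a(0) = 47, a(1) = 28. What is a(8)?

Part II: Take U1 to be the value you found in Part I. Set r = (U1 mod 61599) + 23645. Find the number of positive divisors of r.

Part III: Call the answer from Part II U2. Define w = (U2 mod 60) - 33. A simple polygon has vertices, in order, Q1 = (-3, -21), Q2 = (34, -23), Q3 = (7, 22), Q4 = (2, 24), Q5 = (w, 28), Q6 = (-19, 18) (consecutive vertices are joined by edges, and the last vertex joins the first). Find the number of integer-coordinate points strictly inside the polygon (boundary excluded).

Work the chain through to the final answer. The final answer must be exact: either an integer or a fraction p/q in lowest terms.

1505

Part I: a(3) = 1*(6) - 3*(28) - 2*(47) = -172; iterating: a(3)=-172, a(4)=-246, a(5)=258, a(6)=1340, a(7)=1058, a(8)=-3478; answer -3478
Part II: U1 = -3478; r = 81766; 81766 = 2 * 40883; number of divisors = (1+1) * (1+1) = 4; answer 4
Part III: U2 = 4; w = -29; cross terms: (-3*-23 - 34*-21)=783, (34*22 - 7*-23)=909, (7*24 - 2*22)=124, (2*28 - -29*24)=752, (-29*18 - -19*28)=10, (-19*-21 - -3*18)=453; twice the area = |3031| = 3031; area = 3031/2; boundary points = 1 + 9 + 1 + 1 + 10 + 1 = 23; strictly interior points = area - boundary/2 + 1 = 1505; answer 1505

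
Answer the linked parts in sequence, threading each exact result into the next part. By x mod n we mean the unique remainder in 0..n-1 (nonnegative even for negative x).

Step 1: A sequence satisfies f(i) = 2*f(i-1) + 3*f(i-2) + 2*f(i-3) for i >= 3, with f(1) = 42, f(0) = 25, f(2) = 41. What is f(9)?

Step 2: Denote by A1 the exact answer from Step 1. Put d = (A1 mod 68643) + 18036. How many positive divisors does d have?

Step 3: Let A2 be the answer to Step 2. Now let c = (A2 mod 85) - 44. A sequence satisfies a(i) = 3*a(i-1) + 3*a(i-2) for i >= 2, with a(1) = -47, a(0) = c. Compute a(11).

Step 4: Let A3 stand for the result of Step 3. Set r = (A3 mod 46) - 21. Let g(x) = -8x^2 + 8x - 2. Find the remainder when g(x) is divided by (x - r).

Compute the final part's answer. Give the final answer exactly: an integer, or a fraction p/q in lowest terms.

Step 1: f(3) = 2*(41) + 3*(42) + 2*(25) = 258; iterating: f(3)=258, f(4)=723, f(5)=2302, f(6)=7289, f(7)=22930, f(8)=72331, f(9)=228030; answer 228030
Step 2: A1 = 228030; d = 40137; 40137 = 3 * 17 * 787; number of divisors = (1+1) * (1+1) * (1+1) = 8; answer 8
Step 3: A2 = 8; c = -36; a(2) = 3*(-47) + 3*(-36) = -249; iterating: a(2)=-249, a(3)=-888, a(4)=-3411, a(5)=-12897, a(6)=-48924, a(7)=-185463, a(8)=-703161, a(9)=-2665872, a(10)=-10107099, a(11)=-38318913; answer -38318913
Step 4: A3 = -38318913; r = -14; remainder = value at the root: -8*(-14)^2 + 8*(-14)^1 - 2 = (-1568) + (-112) + (-2) = -1682; answer -1682

-1682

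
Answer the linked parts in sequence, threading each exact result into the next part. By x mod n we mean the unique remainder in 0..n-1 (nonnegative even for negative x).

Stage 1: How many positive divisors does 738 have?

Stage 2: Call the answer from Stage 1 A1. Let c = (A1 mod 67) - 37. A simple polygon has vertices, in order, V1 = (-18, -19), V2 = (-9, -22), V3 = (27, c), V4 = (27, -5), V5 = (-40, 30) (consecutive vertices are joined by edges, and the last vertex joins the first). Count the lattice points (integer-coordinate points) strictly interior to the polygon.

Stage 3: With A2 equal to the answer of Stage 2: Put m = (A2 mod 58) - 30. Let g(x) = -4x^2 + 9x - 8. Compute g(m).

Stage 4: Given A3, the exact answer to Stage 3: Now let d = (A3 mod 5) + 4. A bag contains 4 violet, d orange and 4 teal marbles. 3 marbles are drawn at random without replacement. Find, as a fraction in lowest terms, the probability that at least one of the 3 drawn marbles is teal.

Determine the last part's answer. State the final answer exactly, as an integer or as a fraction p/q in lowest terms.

17/28

Stage 1: 738 = 2 * 3^2 * 41; number of divisors = (1+1) * (2+1) * (1+1) = 12; answer 12
Stage 2: A1 = 12; c = -25; cross terms: (-18*-22 - -9*-19)=225, (-9*-25 - 27*-22)=819, (27*-5 - 27*-25)=540, (27*30 - -40*-5)=610, (-40*-19 - -18*30)=1300; twice the area = |3494| = 3494; area = 1747; boundary points = 3 + 3 + 20 + 1 + 1 = 28; strictly interior points = area - boundary/2 + 1 = 1734; answer 1734
Stage 3: A2 = 1734; m = 22; -4*(22)^2 + 9*(22)^1 - 8 = (-1936) + (198) + (-8) = -1746; answer -1746
Stage 4: A3 = -1746; d = 8; total draws C(16,3) = 560; complement C(12,3) = 220; favorable 560 - 220 = 340; P = 17/28; answer 17/28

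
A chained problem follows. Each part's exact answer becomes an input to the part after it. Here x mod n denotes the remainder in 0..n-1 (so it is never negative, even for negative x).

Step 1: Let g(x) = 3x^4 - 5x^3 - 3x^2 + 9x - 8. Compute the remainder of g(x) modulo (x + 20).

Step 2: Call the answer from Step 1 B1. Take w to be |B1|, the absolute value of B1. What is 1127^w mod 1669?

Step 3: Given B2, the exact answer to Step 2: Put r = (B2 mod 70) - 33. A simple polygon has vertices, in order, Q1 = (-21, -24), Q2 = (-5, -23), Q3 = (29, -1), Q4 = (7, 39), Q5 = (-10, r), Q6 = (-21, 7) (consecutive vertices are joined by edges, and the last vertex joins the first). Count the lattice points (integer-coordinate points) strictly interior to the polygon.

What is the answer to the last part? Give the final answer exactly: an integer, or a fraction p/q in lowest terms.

Step 1: remainder = value at the root: 3*(-20)^4 - 5*(-20)^3 - 3*(-20)^2 + 9*(-20)^1 - 8 = (480000) + (40000) + (-1200) + (-180) + (-8) = 518612; answer 518612
Step 2: B1 = 518612; w = 518612; squarings mod 1669: 1127^1=1127, 1127^2=20, 1127^4=400, 1127^8=1445, 1127^16=106, 1127^32=1222, 1127^64=1198, 1127^128=1533, 1127^256=137, 1127^512=410, 1127^1024=1200, 1127^2048=1322, 1127^4096=241, 1127^8192=1335, 1127^16384=1402, 1127^32768=1191, 1127^65536=1500, 1127^131072=188, 1127^262144=295; 1127^518612 = 1127^4 * 1127^16 * 1127^64 * 1127^128 * 1127^256 * 1127^2048 * 1127^8192 * 1127^16384 * 1127^32768 * 1127^65536 * 1127^131072 * 1127^262144 = 1230 (mod 1669); answer 1230
Step 3: B2 = 1230; r = 7; cross terms: (-21*-23 - -5*-24)=363, (-5*-1 - 29*-23)=672, (29*39 - 7*-1)=1138, (7*7 - -10*39)=439, (-10*7 - -21*7)=77, (-21*-24 - -21*7)=651; twice the area = |3340| = 3340; area = 1670; boundary points = 1 + 2 + 2 + 1 + 11 + 31 = 48; strictly interior points = area - boundary/2 + 1 = 1647; answer 1647

1647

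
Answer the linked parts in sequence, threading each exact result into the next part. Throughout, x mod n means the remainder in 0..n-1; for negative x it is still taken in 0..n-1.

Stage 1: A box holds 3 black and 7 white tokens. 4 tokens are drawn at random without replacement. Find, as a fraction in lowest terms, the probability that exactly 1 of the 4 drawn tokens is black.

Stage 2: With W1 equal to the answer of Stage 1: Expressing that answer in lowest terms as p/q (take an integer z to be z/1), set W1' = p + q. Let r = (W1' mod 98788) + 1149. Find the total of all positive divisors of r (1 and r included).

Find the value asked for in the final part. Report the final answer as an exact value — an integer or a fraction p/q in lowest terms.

Stage 1: total draws C(10,4) = 210; favorable C(3,1)*C(7,3) = 105; P = 1/2; answer 1/2
Stage 2: W1 = 1/2; threaded value p + q = 3; r = 1152; 1152 = 2^7 * 3^2; sigma = (1 + 2 + 4 + 8 + 16 + 32 + 64 + 128) * (1 + 3 + 9) = 255 * 13 = 3315; answer 3315

3315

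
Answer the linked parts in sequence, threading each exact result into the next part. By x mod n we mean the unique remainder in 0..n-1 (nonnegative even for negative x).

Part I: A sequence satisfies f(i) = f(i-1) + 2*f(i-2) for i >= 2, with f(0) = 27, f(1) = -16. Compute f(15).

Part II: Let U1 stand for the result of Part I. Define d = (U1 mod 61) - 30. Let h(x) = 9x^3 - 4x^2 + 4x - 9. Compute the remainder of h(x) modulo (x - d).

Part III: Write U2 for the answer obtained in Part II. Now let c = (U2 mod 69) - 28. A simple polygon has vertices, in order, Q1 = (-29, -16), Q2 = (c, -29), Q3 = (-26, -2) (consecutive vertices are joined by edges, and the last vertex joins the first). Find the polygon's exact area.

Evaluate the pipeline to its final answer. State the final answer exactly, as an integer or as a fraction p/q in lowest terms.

781/2

Part I: f(2) = 1*(-16) + 2*(27) = 38; iterating: f(2)=38, f(3)=6, f(4)=82, f(5)=94, f(6)=258, f(7)=446, f(8)=962, f(9)=1854, f(10)=3778, f(11)=7486, f(12)=15042, f(13)=30014, f(14)=60098, f(15)=120126; answer 120126
Part II: U1 = 120126; d = -13; remainder = value at the root: 9*(-13)^3 - 4*(-13)^2 + 4*(-13)^1 - 9 = (-19773) + (-676) + (-52) + (-9) = -20510; answer -20510
Part III: U2 = -20510; c = 24; cross terms: (-29*-29 - 24*-16)=1225, (24*-2 - -26*-29)=-802, (-26*-16 - -29*-2)=358; twice the area = |781| = 781; area = 781/2; answer 781/2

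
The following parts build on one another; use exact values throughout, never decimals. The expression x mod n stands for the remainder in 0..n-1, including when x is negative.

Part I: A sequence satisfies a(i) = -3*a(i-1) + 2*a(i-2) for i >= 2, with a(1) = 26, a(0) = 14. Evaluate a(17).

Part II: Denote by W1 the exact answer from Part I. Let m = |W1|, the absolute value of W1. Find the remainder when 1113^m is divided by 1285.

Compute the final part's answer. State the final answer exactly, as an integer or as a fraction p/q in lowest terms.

139

Part I: a(2) = -3*(26) + 2*(14) = -50; iterating: a(2)=-50, a(3)=202, a(4)=-706, a(5)=2522, a(6)=-8978, a(7)=31978, a(8)=-113890, a(9)=405626, a(10)=-1444658, a(11)=5145226, a(12)=-18324994, a(13)=65265434, a(14)=-232446290, a(15)=827869738, a(16)=-2948501794, a(17)=10501244858; answer 10501244858
Part II: W1 = 10501244858; m = 10501244858; squarings mod 1285: 1113^1=1113, 1113^2=29, 1113^4=841, 1113^8=531, 1113^16=546, 1113^32=1281, 1113^64=16, 1113^128=256, 1113^256=1, 1113^512=1, 1113^1024=1, 1113^2048=1, 1113^4096=1, 1113^8192=1, 1113^16384=1, 1113^32768=1, 1113^65536=1, 1113^131072=1, 1113^262144=1, 1113^524288=1, 1113^1048576=1, 1113^2097152=1, 1113^4194304=1, 1113^8388608=1, 1113^16777216=1, 1113^33554432=1, 1113^67108864=1, 1113^134217728=1, 1113^268435456=1, 1113^536870912=1, 1113^1073741824=1, 1113^2147483648=1, 1113^4294967296=1, 1113^8589934592=1; 1113^10501244858 = 1113^2 * 1113^8 * 1113^16 * 1113^32 * 1113^128 * 1113^256 * 1113^512 * 1113^1024 * 1113^16384 * 1113^262144 * 1113^524288 * 1113^2097152 * 1113^4194304 * 1113^8388608 * 1113^16777216 * 1113^268435456 * 1113^536870912 * 1113^1073741824 * 1113^8589934592 = 139 (mod 1285); answer 139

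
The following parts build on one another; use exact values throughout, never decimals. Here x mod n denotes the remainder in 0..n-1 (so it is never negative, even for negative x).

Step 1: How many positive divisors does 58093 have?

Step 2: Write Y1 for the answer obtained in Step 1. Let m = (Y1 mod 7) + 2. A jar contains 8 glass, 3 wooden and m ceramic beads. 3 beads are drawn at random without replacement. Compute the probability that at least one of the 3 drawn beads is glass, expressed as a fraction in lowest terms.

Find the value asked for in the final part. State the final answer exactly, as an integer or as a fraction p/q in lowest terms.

86/91

Step 1: 58093 = 7 * 43 * 193; number of divisors = (1+1) * (1+1) * (1+1) = 8; answer 8
Step 2: Y1 = 8; m = 3; total draws C(14,3) = 364; complement C(6,3) = 20; favorable 364 - 20 = 344; P = 86/91; answer 86/91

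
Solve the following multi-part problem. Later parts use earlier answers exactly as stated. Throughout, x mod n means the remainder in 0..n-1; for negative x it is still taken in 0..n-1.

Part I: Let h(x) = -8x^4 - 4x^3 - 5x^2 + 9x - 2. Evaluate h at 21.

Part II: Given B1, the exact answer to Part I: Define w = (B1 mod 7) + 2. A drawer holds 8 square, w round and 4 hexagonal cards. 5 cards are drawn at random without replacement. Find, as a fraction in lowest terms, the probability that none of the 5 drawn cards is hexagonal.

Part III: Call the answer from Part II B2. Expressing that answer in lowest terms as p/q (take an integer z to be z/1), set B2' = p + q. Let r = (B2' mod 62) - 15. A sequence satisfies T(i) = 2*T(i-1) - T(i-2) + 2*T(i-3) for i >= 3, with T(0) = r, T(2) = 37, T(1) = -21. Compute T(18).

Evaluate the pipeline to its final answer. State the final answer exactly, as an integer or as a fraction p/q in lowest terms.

Part I: -8*(21)^4 - 4*(21)^3 - 5*(21)^2 + 9*(21)^1 - 2 = (-1555848) + (-37044) + (-2205) + (189) + (-2) = -1594910; answer -1594910
Part II: B1 = -1594910; w = 7; total draws C(19,5) = 11628; favorable C(15,5) = 3003; P = 1001/3876; answer 1001/3876
Part III: B2 = 1001/3876; threaded value p + q = 4877; r = 26; T(3) = 2*(37) - 1*(-21) + 2*(26) = 147; iterating: T(3)=147, T(4)=215, T(5)=357, T(6)=793, T(7)=1659, T(8)=3239, T(9)=6405, T(10)=12889, T(11)=25851, T(12)=51623, T(13)=103173, T(14)=206425, T(15)=412923, T(16)=825767, T(17)=1651461, T(18)=3303001; answer 3303001

3303001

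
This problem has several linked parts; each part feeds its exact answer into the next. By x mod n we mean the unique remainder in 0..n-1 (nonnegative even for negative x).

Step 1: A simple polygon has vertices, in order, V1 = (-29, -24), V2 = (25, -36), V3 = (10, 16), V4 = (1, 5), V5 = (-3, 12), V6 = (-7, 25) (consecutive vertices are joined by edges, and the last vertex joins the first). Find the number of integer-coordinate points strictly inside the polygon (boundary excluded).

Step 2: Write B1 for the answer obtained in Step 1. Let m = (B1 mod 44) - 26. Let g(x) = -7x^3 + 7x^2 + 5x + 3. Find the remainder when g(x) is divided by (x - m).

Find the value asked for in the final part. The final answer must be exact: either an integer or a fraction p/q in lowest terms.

50448

Step 1: cross terms: (-29*-36 - 25*-24)=1644, (25*16 - 10*-36)=760, (10*5 - 1*16)=34, (1*12 - -3*5)=27, (-3*25 - -7*12)=9, (-7*-24 - -29*25)=893; twice the area = |3367| = 3367; area = 3367/2; boundary points = 6 + 1 + 1 + 1 + 1 + 1 = 11; strictly interior points = area - boundary/2 + 1 = 1679; answer 1679
Step 2: B1 = 1679; m = -19; remainder = value at the root: -7*(-19)^3 + 7*(-19)^2 + 5*(-19)^1 + 3 = (48013) + (2527) + (-95) + (3) = 50448; answer 50448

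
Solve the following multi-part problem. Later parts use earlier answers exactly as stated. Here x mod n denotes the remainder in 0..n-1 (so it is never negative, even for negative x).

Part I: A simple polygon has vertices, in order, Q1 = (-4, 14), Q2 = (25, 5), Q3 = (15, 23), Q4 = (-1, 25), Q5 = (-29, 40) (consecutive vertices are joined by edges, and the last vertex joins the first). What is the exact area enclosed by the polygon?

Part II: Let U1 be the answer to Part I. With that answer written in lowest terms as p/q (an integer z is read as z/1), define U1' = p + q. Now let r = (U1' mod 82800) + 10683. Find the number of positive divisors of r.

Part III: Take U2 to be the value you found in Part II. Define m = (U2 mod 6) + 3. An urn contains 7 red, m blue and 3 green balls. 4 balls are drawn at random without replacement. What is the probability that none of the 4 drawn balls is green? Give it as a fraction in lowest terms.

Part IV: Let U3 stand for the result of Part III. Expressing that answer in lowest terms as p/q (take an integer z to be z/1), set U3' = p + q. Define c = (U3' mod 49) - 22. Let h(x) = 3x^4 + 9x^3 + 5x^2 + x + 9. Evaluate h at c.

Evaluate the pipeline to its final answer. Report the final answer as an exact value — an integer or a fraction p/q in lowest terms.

Part I: cross terms: (-4*5 - 25*14)=-370, (25*23 - 15*5)=500, (15*25 - -1*23)=398, (-1*40 - -29*25)=685, (-29*14 - -4*40)=-246; twice the area = |967| = 967; area = 967/2; answer 967/2
Part II: U1 = 967/2; threaded value p + q = 969; r = 11652; 11652 = 2^2 * 3 * 971; number of divisors = (2+1) * (1+1) * (1+1) = 12; answer 12
Part III: U2 = 12; m = 3; total draws C(13,4) = 715; favorable C(10,4) = 210; P = 42/143; answer 42/143
Part IV: U3 = 42/143; threaded value p + q = 185; c = 16; 3*(16)^4 + 9*(16)^3 + 5*(16)^2 + 1*(16)^1 + 9 = (196608) + (36864) + (1280) + (16) + (9) = 234777; answer 234777

234777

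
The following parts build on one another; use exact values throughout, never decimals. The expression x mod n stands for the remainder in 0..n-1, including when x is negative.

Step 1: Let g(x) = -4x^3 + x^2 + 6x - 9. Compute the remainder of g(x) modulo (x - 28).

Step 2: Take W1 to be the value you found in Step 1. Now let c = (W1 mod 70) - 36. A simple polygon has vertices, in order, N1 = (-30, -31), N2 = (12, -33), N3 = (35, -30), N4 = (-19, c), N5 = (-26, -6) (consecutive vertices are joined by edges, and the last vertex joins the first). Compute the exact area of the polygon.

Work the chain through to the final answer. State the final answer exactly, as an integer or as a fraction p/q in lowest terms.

218

Step 1: remainder = value at the root: -4*(28)^3 + 1*(28)^2 + 6*(28)^1 - 9 = (-87808) + (784) + (168) + (-9) = -86865; answer -86865
Step 2: W1 = -86865; c = -31; cross terms: (-30*-33 - 12*-31)=1362, (12*-30 - 35*-33)=795, (35*-31 - -19*-30)=-1655, (-19*-6 - -26*-31)=-692, (-26*-31 - -30*-6)=626; twice the area = |436| = 436; area = 218; answer 218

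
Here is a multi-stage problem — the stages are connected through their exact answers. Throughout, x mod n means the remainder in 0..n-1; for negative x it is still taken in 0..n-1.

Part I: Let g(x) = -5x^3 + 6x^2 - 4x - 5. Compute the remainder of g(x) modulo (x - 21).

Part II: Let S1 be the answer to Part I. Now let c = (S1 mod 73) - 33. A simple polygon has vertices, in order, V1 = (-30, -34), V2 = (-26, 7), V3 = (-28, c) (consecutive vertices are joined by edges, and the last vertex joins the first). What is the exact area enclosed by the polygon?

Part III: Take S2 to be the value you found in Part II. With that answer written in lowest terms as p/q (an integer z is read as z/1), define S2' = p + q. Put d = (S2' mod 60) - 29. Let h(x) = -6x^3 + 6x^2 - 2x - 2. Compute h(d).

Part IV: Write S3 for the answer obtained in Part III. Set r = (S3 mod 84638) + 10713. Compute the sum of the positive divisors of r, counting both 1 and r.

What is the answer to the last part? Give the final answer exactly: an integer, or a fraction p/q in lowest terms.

108480

Part I: remainder = value at the root: -5*(21)^3 + 6*(21)^2 - 4*(21)^1 - 5 = (-46305) + (2646) + (-84) + (-5) = -43748; answer -43748
Part II: S1 = -43748; c = 19; cross terms: (-30*7 - -26*-34)=-1094, (-26*19 - -28*7)=-298, (-28*-34 - -30*19)=1522; twice the area = |130| = 130; area = 65; answer 65
Part III: S2 = 65; threaded value p + q = 66; d = -23; -6*(-23)^3 + 6*(-23)^2 - 2*(-23)^1 - 2 = (73002) + (3174) + (46) + (-2) = 76220; answer 76220
Part IV: S3 = 76220; r = 86933; 86933 = 7 * 11 * 1129; sigma = (1 + 7) * (1 + 11) * (1 + 1129) = 8 * 12 * 1130 = 108480; answer 108480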